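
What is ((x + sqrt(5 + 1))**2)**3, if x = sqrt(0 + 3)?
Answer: 2673 + 1890*sqrt(2) ≈ 5345.9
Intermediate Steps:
x = sqrt(3) ≈ 1.7320
((x + sqrt(5 + 1))**2)**3 = ((sqrt(3) + sqrt(5 + 1))**2)**3 = ((sqrt(3) + sqrt(6))**2)**3 = (sqrt(3) + sqrt(6))**6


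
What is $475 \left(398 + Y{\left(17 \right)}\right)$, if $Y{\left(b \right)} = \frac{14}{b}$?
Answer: $\frac{3220500}{17} \approx 1.8944 \cdot 10^{5}$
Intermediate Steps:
$475 \left(398 + Y{\left(17 \right)}\right) = 475 \left(398 + \frac{14}{17}\right) = 475 \cdot \frac{6780}{17} = \frac{3220500}{17}$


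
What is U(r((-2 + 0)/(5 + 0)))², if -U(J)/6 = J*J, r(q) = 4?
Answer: 9216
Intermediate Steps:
U(J) = -6*J² (U(J) = -6*J*J = -6*J²)
U(r((-2 + 0)/(5 + 0)))² = (-6*4²)² = (-6*16)² = (-96)² = 9216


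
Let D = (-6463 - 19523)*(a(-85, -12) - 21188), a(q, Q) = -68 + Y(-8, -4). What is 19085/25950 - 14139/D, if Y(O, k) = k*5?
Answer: 39078934513/53137731960 ≈ 0.73543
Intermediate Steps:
Y(O, k) = 5*k
a(q, Q) = -88 (a(q, Q) = -68 + 5*(-4) = -68 - 20 = -88)
D = 552878136 (D = (-6463 - 19523)*(-88 - 21188) = -25986*(-21276) = 552878136)
19085/25950 - 14139/D = 19085/25950 - 14139/552878136 = 19085*(1/25950) - 14139*1/552878136 = 3817/5190 - 1571/61430904 = 39078934513/53137731960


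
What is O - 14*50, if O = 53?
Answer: -647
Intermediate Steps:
O - 14*50 = 53 - 14*50 = 53 - 700 = -647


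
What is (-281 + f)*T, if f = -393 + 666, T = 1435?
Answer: -11480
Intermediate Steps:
f = 273
(-281 + f)*T = (-281 + 273)*1435 = -8*1435 = -11480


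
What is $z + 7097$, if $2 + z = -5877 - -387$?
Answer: $1605$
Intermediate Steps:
$z = -5492$ ($z = -2 - 5490 = -5492$)
$z + 7097 = -5492 + 7097 = 1605$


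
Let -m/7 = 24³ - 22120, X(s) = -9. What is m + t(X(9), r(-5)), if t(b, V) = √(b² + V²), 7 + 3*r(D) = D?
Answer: 58072 + √97 ≈ 58082.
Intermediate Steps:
r(D) = -7/3 + D/3
m = 58072 (m = -7*(24³ - 22120) = -7*(13824 - 22120) = -7*(-8296) = 58072)
t(b, V) = √(V² + b²)
m + t(X(9), r(-5)) = 58072 + √((-7/3 + (⅓)*(-5))² + (-9)²) = 58072 + √((-7/3 - 5/3)² + 81) = 58072 + √((-4)² + 81) = 58072 + √(16 + 81) = 58072 + √97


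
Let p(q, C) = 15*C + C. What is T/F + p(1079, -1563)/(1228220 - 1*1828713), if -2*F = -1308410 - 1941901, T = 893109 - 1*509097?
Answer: 180825604440/650596334441 ≈ 0.27794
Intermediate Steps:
p(q, C) = 16*C
T = 384012 (T = 893109 - 509097 = 384012)
F = 3250311/2 (F = -(-1308410 - 1941901)/2 = -½*(-3250311) = 3250311/2 ≈ 1.6252e+6)
T/F + p(1079, -1563)/(1228220 - 1*1828713) = 384012/(3250311/2) + (16*(-1563))/(1228220 - 1*1828713) = 384012*(2/3250311) - 25008/(1228220 - 1828713) = 256008/1083437 - 25008/(-600493) = 256008/1083437 - 25008*(-1/600493) = 256008/1083437 + 25008/600493 = 180825604440/650596334441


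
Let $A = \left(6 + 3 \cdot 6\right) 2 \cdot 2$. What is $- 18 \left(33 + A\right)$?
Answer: $-2322$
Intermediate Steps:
$A = 96$ ($A = \left(6 + 18\right) 2 \cdot 2 = 24 \cdot 2 \cdot 2 = 48 \cdot 2 = 96$)
$- 18 \left(33 + A\right) = - 18 \left(33 + 96\right) = \left(-18\right) 129 = -2322$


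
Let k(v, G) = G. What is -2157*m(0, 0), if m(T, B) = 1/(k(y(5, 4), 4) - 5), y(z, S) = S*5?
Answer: 2157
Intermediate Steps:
y(z, S) = 5*S
m(T, B) = -1 (m(T, B) = 1/(4 - 5) = 1/(-1) = -1)
-2157*m(0, 0) = -2157*(-1) = 2157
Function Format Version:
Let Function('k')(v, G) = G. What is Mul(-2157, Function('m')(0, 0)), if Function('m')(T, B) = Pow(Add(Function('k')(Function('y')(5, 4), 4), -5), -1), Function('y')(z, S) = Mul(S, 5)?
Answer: 2157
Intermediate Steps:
Function('y')(z, S) = Mul(5, S)
Function('m')(T, B) = -1 (Function('m')(T, B) = Pow(Add(4, -5), -1) = Pow(-1, -1) = -1)
Mul(-2157, Function('m')(0, 0)) = Mul(-2157, -1) = 2157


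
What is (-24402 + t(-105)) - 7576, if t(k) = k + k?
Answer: -32188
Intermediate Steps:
t(k) = 2*k
(-24402 + t(-105)) - 7576 = (-24402 + 2*(-105)) - 7576 = (-24402 - 210) - 7576 = -24612 - 7576 = -32188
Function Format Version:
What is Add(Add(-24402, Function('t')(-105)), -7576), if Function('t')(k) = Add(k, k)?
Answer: -32188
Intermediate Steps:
Function('t')(k) = Mul(2, k)
Add(Add(-24402, Function('t')(-105)), -7576) = Add(Add(-24402, Mul(2, -105)), -7576) = Add(Add(-24402, -210), -7576) = Add(-24612, -7576) = -32188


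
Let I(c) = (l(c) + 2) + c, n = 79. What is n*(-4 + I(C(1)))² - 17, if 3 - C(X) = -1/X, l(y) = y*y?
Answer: 25579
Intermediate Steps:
l(y) = y²
C(X) = 3 + 1/X (C(X) = 3 - (-1)/X = 3 + 1/X)
I(c) = 2 + c + c² (I(c) = (c² + 2) + c = (2 + c²) + c = 2 + c + c²)
n*(-4 + I(C(1)))² - 17 = 79*(-4 + (2 + (3 + 1/1) + (3 + 1/1)²))² - 17 = 79*(-4 + (2 + (3 + 1) + (3 + 1)²))² - 17 = 79*(-4 + (2 + 4 + 4²))² - 17 = 79*(-4 + (2 + 4 + 16))² - 17 = 79*(-4 + 22)² - 17 = 79*18² - 17 = 79*324 - 17 = 25596 - 17 = 25579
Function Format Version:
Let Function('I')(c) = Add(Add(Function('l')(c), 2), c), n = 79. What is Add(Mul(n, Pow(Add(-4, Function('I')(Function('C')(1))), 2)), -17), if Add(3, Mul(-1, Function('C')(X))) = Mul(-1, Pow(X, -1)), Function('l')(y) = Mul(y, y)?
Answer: 25579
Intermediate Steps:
Function('l')(y) = Pow(y, 2)
Function('C')(X) = Add(3, Pow(X, -1)) (Function('C')(X) = Add(3, Mul(-1, Mul(-1, Pow(X, -1)))) = Add(3, Pow(X, -1)))
Function('I')(c) = Add(2, c, Pow(c, 2)) (Function('I')(c) = Add(Add(Pow(c, 2), 2), c) = Add(Add(2, Pow(c, 2)), c) = Add(2, c, Pow(c, 2)))
Add(Mul(n, Pow(Add(-4, Function('I')(Function('C')(1))), 2)), -17) = Add(Mul(79, Pow(Add(-4, Add(2, Add(3, Pow(1, -1)), Pow(Add(3, Pow(1, -1)), 2))), 2)), -17) = Add(Mul(79, Pow(Add(-4, Add(2, Add(3, 1), Pow(Add(3, 1), 2))), 2)), -17) = Add(Mul(79, Pow(Add(-4, Add(2, 4, Pow(4, 2))), 2)), -17) = Add(Mul(79, Pow(Add(-4, Add(2, 4, 16)), 2)), -17) = Add(Mul(79, Pow(Add(-4, 22), 2)), -17) = Add(Mul(79, Pow(18, 2)), -17) = Add(Mul(79, 324), -17) = Add(25596, -17) = 25579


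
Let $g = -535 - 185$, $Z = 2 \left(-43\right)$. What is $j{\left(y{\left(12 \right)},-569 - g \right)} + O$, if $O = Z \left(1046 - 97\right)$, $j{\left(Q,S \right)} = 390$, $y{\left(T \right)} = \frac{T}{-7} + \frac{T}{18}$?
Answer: $-81224$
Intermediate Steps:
$Z = -86$
$g = -720$
$y{\left(T \right)} = - \frac{11 T}{126}$ ($y{\left(T \right)} = T \left(- \frac{1}{7}\right) + T \frac{1}{18} = - \frac{T}{7} + \frac{T}{18} = - \frac{11 T}{126}$)
$O = -81614$ ($O = - 86 \left(1046 - 97\right) = \left(-86\right) 949 = -81614$)
$j{\left(y{\left(12 \right)},-569 - g \right)} + O = 390 - 81614 = -81224$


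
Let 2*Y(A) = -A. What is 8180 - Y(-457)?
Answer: 15903/2 ≈ 7951.5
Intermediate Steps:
Y(A) = -A/2 (Y(A) = (-A)/2 = -A/2)
8180 - Y(-457) = 8180 - (-1)*(-457)/2 = 8180 - 1*457/2 = 8180 - 457/2 = 15903/2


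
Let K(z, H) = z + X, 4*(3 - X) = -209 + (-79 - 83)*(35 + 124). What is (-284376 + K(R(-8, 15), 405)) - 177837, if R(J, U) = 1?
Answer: -1822869/4 ≈ -4.5572e+5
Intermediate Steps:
X = 25979/4 (X = 3 - (-209 + (-79 - 83)*(35 + 124))/4 = 3 - (-209 - 162*159)/4 = 3 - (-209 - 25758)/4 = 3 - ¼*(-25967) = 3 + 25967/4 = 25979/4 ≈ 6494.8)
K(z, H) = 25979/4 + z (K(z, H) = z + 25979/4 = 25979/4 + z)
(-284376 + K(R(-8, 15), 405)) - 177837 = (-284376 + (25979/4 + 1)) - 177837 = (-284376 + 25983/4) - 177837 = -1111521/4 - 177837 = -1822869/4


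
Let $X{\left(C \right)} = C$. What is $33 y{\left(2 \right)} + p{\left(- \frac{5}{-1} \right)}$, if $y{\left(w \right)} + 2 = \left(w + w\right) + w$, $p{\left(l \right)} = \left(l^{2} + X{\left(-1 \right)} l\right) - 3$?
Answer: $149$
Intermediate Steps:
$p{\left(l \right)} = -3 + l^{2} - l$ ($p{\left(l \right)} = \left(l^{2} - l\right) - 3 = -3 + l^{2} - l$)
$y{\left(w \right)} = -2 + 3 w$ ($y{\left(w \right)} = -2 + \left(\left(w + w\right) + w\right) = -2 + \left(2 w + w\right) = -2 + 3 w$)
$33 y{\left(2 \right)} + p{\left(- \frac{5}{-1} \right)} = 33 \left(-2 + 3 \cdot 2\right) - \left(3 - 25 + 5\right) = 33 \left(-2 + 6\right) - \left(3 - 25 + 5\right) = 33 \cdot 4 - \left(8 - 25\right) = 132 - -17 = 132 + 17 = 149$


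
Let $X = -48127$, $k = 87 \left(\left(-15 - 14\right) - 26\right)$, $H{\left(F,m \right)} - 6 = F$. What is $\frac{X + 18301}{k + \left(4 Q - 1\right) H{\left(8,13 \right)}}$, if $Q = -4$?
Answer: $\frac{29826}{5023} \approx 5.9379$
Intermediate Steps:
$H{\left(F,m \right)} = 6 + F$
$k = -4785$ ($k = 87 \left(\left(-15 - 14\right) - 26\right) = 87 \left(-29 - 26\right) = 87 \left(-55\right) = -4785$)
$\frac{X + 18301}{k + \left(4 Q - 1\right) H{\left(8,13 \right)}} = \frac{-48127 + 18301}{-4785 + \left(4 \left(-4\right) - 1\right) \left(6 + 8\right)} = - \frac{29826}{-4785 + \left(-16 - 1\right) 14} = - \frac{29826}{-4785 - 238} = - \frac{29826}{-5023} = \left(-29826\right) \left(- \frac{1}{5023}\right) = \frac{29826}{5023}$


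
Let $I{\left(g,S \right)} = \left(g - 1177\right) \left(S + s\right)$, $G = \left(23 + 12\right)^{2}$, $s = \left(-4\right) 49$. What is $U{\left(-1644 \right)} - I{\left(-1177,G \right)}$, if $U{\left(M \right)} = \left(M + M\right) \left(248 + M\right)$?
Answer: $7012314$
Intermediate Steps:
$s = -196$
$G = 1225$ ($G = 35^{2} = 1225$)
$I{\left(g,S \right)} = \left(-1177 + g\right) \left(-196 + S\right)$ ($I{\left(g,S \right)} = \left(g - 1177\right) \left(S - 196\right) = \left(-1177 + g\right) \left(-196 + S\right)$)
$U{\left(M \right)} = 2 M \left(248 + M\right)$
$U{\left(-1644 \right)} - I{\left(-1177,G \right)} = 2 \left(-1644\right) \left(248 - 1644\right) - \left(230692 - 1441825 - -230692 + 1225 \left(-1177\right)\right) = 2 \left(-1644\right) \left(-1396\right) - \left(230692 - 1441825 + 230692 - 1441825\right) = 4590048 - -2422266 = 4590048 + 2422266 = 7012314$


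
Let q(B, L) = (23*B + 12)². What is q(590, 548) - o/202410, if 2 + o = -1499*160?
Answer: 18669359742341/101205 ≈ 1.8447e+8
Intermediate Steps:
o = -239842 (o = -2 - 1499*160 = -2 - 239840 = -239842)
q(B, L) = (12 + 23*B)²
q(590, 548) - o/202410 = (12 + 23*590)² - (-239842)/202410 = (12 + 13570)² - (-239842)/202410 = 13582² - 1*(-119921/101205) = 184470724 + 119921/101205 = 18669359742341/101205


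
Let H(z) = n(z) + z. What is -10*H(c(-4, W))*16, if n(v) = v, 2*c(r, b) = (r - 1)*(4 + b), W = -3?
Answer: 800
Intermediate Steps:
c(r, b) = (-1 + r)*(4 + b)/2 (c(r, b) = ((r - 1)*(4 + b))/2 = ((-1 + r)*(4 + b))/2 = (-1 + r)*(4 + b)/2)
H(z) = 2*z (H(z) = z + z = 2*z)
-10*H(c(-4, W))*16 = -20*(-2 + 2*(-4) - 1/2*(-3) + (1/2)*(-3)*(-4))*16 = -20*(-2 - 8 + 3/2 + 6)*16 = -20*(-5)/2*16 = -10*(-5)*16 = 50*16 = 800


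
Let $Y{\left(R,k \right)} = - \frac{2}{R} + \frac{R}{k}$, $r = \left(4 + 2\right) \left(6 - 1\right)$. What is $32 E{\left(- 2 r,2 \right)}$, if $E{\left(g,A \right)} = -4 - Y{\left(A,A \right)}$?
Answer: $-128$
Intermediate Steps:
$r = 30$ ($r = 6 \cdot 5 = 30$)
$E{\left(g,A \right)} = -5 + \frac{2}{A}$ ($E{\left(g,A \right)} = -4 - \left(- \frac{2}{A} + \frac{A}{A}\right) = -4 - \left(- \frac{2}{A} + 1\right) = -4 - \left(1 - \frac{2}{A}\right) = -5 + \frac{2}{A}$)
$32 E{\left(- 2 r,2 \right)} = 32 \left(-5 + \frac{2}{2}\right) = 32 \left(-5 + 2 \cdot \frac{1}{2}\right) = 32 \left(-5 + 1\right) = 32 \left(-4\right) = -128$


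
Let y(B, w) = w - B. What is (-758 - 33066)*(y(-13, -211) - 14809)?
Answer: 507596768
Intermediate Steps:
(-758 - 33066)*(y(-13, -211) - 14809) = (-758 - 33066)*((-211 - 1*(-13)) - 14809) = -33824*((-211 + 13) - 14809) = -33824*(-198 - 14809) = -33824*(-15007) = 507596768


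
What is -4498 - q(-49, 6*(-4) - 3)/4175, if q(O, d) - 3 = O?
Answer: -18779104/4175 ≈ -4498.0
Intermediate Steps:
q(O, d) = 3 + O
-4498 - q(-49, 6*(-4) - 3)/4175 = -4498 - (3 - 49)/4175 = -4498 - (-46)/4175 = -4498 - 1*(-46/4175) = -4498 + 46/4175 = -18779104/4175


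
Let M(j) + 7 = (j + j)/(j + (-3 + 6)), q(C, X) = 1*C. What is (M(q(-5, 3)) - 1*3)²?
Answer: 25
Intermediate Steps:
q(C, X) = C
M(j) = -7 + 2*j/(3 + j) (M(j) = -7 + (j + j)/(j + (-3 + 6)) = -7 + (2*j)/(j + 3) = -7 + (2*j)/(3 + j) = -7 + 2*j/(3 + j))
(M(q(-5, 3)) - 1*3)² = ((-21 - 5*(-5))/(3 - 5) - 1*3)² = ((-21 + 25)/(-2) - 3)² = (-½*4 - 3)² = (-2 - 3)² = (-5)² = 25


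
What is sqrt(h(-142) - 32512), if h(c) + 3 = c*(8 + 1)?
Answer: I*sqrt(33793) ≈ 183.83*I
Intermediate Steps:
h(c) = -3 + 9*c (h(c) = -3 + c*(8 + 1) = -3 + c*9 = -3 + 9*c)
sqrt(h(-142) - 32512) = sqrt((-3 + 9*(-142)) - 32512) = sqrt((-3 - 1278) - 32512) = sqrt(-1281 - 32512) = sqrt(-33793) = I*sqrt(33793)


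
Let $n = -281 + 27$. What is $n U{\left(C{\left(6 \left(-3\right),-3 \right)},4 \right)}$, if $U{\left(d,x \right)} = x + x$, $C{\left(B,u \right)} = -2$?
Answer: $-2032$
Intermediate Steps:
$U{\left(d,x \right)} = 2 x$
$n = -254$
$n U{\left(C{\left(6 \left(-3\right),-3 \right)},4 \right)} = - 254 \cdot 2 \cdot 4 = \left(-254\right) 8 = -2032$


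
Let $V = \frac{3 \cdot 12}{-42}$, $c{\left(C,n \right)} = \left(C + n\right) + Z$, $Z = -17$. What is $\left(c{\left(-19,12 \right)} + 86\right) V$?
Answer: $- \frac{372}{7} \approx -53.143$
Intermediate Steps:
$c{\left(C,n \right)} = -17 + C + n$ ($c{\left(C,n \right)} = \left(C + n\right) - 17 = -17 + C + n$)
$V = - \frac{6}{7}$ ($V = 36 \left(- \frac{1}{42}\right) = - \frac{6}{7} \approx -0.85714$)
$\left(c{\left(-19,12 \right)} + 86\right) V = \left(\left(-17 - 19 + 12\right) + 86\right) \left(- \frac{6}{7}\right) = \left(-24 + 86\right) \left(- \frac{6}{7}\right) = 62 \left(- \frac{6}{7}\right) = - \frac{372}{7}$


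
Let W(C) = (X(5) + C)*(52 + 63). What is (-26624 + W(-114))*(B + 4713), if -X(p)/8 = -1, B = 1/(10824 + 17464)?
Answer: -2587367342415/14144 ≈ -1.8293e+8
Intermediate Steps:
B = 1/28288 ≈ 3.5351e-5
X(p) = 8 (X(p) = -8*(-1) = 8)
W(C) = 920 + 115*C (W(C) = (8 + C)*(52 + 63) = (8 + C)*115 = 920 + 115*C)
(-26624 + W(-114))*(B + 4713) = (-26624 + (920 + 115*(-114)))*(1/28288 + 4713) = (-26624 + (920 - 13110))*(133321345/28288) = (-26624 - 12190)*(133321345/28288) = -38814*133321345/28288 = -2587367342415/14144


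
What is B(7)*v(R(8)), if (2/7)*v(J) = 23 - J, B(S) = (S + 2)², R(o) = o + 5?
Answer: 2835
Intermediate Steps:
R(o) = 5 + o
B(S) = (2 + S)²
v(J) = 161/2 - 7*J/2 (v(J) = 7*(23 - J)/2 = 161/2 - 7*J/2)
B(7)*v(R(8)) = (2 + 7)²*(161/2 - 7*(5 + 8)/2) = 9²*(161/2 - 7/2*13) = 81*(161/2 - 91/2) = 81*35 = 2835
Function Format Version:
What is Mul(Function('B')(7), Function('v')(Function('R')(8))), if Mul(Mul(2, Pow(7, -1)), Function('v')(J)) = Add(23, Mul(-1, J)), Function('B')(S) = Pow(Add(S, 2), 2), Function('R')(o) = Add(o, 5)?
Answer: 2835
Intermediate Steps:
Function('R')(o) = Add(5, o)
Function('B')(S) = Pow(Add(2, S), 2)
Function('v')(J) = Add(Rational(161, 2), Mul(Rational(-7, 2), J)) (Function('v')(J) = Mul(Rational(7, 2), Add(23, Mul(-1, J))) = Add(Rational(161, 2), Mul(Rational(-7, 2), J)))
Mul(Function('B')(7), Function('v')(Function('R')(8))) = Mul(Pow(Add(2, 7), 2), Add(Rational(161, 2), Mul(Rational(-7, 2), Add(5, 8)))) = Mul(Pow(9, 2), Add(Rational(161, 2), Mul(Rational(-7, 2), 13))) = Mul(81, Add(Rational(161, 2), Rational(-91, 2))) = Mul(81, 35) = 2835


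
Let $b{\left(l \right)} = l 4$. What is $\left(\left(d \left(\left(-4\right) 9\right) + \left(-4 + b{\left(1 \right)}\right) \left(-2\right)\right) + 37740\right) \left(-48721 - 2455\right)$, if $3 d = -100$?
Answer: $-1992793440$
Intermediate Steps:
$d = - \frac{100}{3}$ ($d = \frac{1}{3} \left(-100\right) = - \frac{100}{3} \approx -33.333$)
$b{\left(l \right)} = 4 l$
$\left(\left(d \left(\left(-4\right) 9\right) + \left(-4 + b{\left(1 \right)}\right) \left(-2\right)\right) + 37740\right) \left(-48721 - 2455\right) = \left(\left(- \frac{100 \left(\left(-4\right) 9\right)}{3} + \left(-4 + 4 \cdot 1\right) \left(-2\right)\right) + 37740\right) \left(-48721 - 2455\right) = \left(\left(\left(- \frac{100}{3}\right) \left(-36\right) + \left(-4 + 4\right) \left(-2\right)\right) + 37740\right) \left(-51176\right) = \left(\left(1200 + 0 \left(-2\right)\right) + 37740\right) \left(-51176\right) = \left(\left(1200 + 0\right) + 37740\right) \left(-51176\right) = \left(1200 + 37740\right) \left(-51176\right) = 38940 \left(-51176\right) = -1992793440$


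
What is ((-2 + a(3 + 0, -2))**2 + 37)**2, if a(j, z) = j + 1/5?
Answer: 923521/625 ≈ 1477.6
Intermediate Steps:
a(j, z) = 1/5 + j (a(j, z) = j + 1/5 = 1/5 + j)
((-2 + a(3 + 0, -2))**2 + 37)**2 = ((-2 + (1/5 + (3 + 0)))**2 + 37)**2 = ((-2 + (1/5 + 3))**2 + 37)**2 = ((-2 + 16/5)**2 + 37)**2 = ((6/5)**2 + 37)**2 = (36/25 + 37)**2 = (961/25)**2 = 923521/625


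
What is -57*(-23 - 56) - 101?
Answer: 4402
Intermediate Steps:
-57*(-23 - 56) - 101 = -57*(-79) - 101 = 4503 - 101 = 4402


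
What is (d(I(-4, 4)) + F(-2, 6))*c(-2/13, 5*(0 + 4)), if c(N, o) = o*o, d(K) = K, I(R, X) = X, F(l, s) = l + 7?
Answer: 3600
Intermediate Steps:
F(l, s) = 7 + l
c(N, o) = o²
(d(I(-4, 4)) + F(-2, 6))*c(-2/13, 5*(0 + 4)) = (4 + (7 - 2))*(5*(0 + 4))² = (4 + 5)*(5*4)² = 9*20² = 9*400 = 3600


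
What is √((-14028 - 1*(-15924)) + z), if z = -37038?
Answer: I*√35142 ≈ 187.46*I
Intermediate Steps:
√((-14028 - 1*(-15924)) + z) = √((-14028 - 1*(-15924)) - 37038) = √((-14028 + 15924) - 37038) = √(1896 - 37038) = √(-35142) = I*√35142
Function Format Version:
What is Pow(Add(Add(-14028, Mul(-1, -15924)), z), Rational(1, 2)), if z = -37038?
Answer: Mul(I, Pow(35142, Rational(1, 2))) ≈ Mul(187.46, I)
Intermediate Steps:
Pow(Add(Add(-14028, Mul(-1, -15924)), z), Rational(1, 2)) = Pow(Add(Add(-14028, Mul(-1, -15924)), -37038), Rational(1, 2)) = Pow(Add(Add(-14028, 15924), -37038), Rational(1, 2)) = Pow(Add(1896, -37038), Rational(1, 2)) = Pow(-35142, Rational(1, 2)) = Mul(I, Pow(35142, Rational(1, 2)))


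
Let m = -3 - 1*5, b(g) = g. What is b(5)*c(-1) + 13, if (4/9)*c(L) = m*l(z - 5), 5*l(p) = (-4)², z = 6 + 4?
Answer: -275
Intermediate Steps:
z = 10
l(p) = 16/5 (l(p) = (⅕)*(-4)² = (⅕)*16 = 16/5)
m = -8 (m = -3 - 5 = -8)
c(L) = -288/5 (c(L) = 9*(-8*16/5)/4 = (9/4)*(-128/5) = -288/5)
b(5)*c(-1) + 13 = 5*(-288/5) + 13 = -288 + 13 = -275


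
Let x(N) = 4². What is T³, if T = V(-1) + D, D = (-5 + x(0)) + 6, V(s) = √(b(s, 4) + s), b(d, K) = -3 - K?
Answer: 4505 + 1718*I*√2 ≈ 4505.0 + 2429.6*I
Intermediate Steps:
x(N) = 16
V(s) = √(-7 + s) (V(s) = √((-3 - 1*4) + s) = √((-3 - 4) + s) = √(-7 + s))
D = 17 (D = (-5 + 16) + 6 = 11 + 6 = 17)
T = 17 + 2*I*√2 (T = √(-7 - 1) + 17 = √(-8) + 17 = 2*I*√2 + 17 = 17 + 2*I*√2 ≈ 17.0 + 2.8284*I)
T³ = (17 + 2*I*√2)³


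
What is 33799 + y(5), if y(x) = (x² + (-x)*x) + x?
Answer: 33804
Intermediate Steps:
y(x) = x (y(x) = (x² - x²) + x = 0 + x = x)
33799 + y(5) = 33799 + 5 = 33804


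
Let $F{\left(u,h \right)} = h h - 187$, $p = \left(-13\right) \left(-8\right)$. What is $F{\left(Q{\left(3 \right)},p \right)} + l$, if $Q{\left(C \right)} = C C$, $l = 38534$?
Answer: $49163$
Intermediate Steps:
$Q{\left(C \right)} = C^{2}$
$p = 104$
$F{\left(u,h \right)} = -187 + h^{2}$ ($F{\left(u,h \right)} = h^{2} - 187 = -187 + h^{2}$)
$F{\left(Q{\left(3 \right)},p \right)} + l = \left(-187 + 104^{2}\right) + 38534 = \left(-187 + 10816\right) + 38534 = 10629 + 38534 = 49163$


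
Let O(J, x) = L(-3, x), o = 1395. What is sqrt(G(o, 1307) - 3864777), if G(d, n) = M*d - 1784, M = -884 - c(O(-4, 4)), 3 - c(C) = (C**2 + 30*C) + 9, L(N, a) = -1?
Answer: I*sqrt(5131826) ≈ 2265.4*I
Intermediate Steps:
O(J, x) = -1
c(C) = -6 - C**2 - 30*C (c(C) = 3 - ((C**2 + 30*C) + 9) = 3 - (9 + C**2 + 30*C) = 3 + (-9 - C**2 - 30*C) = -6 - C**2 - 30*C)
M = -907 (M = -884 - (-6 - 1*(-1)**2 - 30*(-1)) = -884 - (-6 - 1*1 + 30) = -884 - (-6 - 1 + 30) = -884 - 1*23 = -884 - 23 = -907)
G(d, n) = -1784 - 907*d (G(d, n) = -907*d - 1784 = -1784 - 907*d)
sqrt(G(o, 1307) - 3864777) = sqrt((-1784 - 907*1395) - 3864777) = sqrt((-1784 - 1265265) - 3864777) = sqrt(-1267049 - 3864777) = sqrt(-5131826) = I*sqrt(5131826)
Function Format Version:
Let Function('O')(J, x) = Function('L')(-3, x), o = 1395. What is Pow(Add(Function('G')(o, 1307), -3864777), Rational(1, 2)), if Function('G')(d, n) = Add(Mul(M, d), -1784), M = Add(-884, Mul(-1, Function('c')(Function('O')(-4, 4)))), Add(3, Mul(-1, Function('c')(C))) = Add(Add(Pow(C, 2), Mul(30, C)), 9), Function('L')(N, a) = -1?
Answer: Mul(I, Pow(5131826, Rational(1, 2))) ≈ Mul(2265.4, I)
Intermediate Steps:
Function('O')(J, x) = -1
Function('c')(C) = Add(-6, Mul(-1, Pow(C, 2)), Mul(-30, C)) (Function('c')(C) = Add(3, Mul(-1, Add(Add(Pow(C, 2), Mul(30, C)), 9))) = Add(3, Mul(-1, Add(9, Pow(C, 2), Mul(30, C)))) = Add(3, Add(-9, Mul(-1, Pow(C, 2)), Mul(-30, C))) = Add(-6, Mul(-1, Pow(C, 2)), Mul(-30, C)))
M = -907 (M = Add(-884, Mul(-1, Add(-6, Mul(-1, Pow(-1, 2)), Mul(-30, -1)))) = Add(-884, Mul(-1, Add(-6, Mul(-1, 1), 30))) = Add(-884, Mul(-1, Add(-6, -1, 30))) = Add(-884, Mul(-1, 23)) = Add(-884, -23) = -907)
Function('G')(d, n) = Add(-1784, Mul(-907, d)) (Function('G')(d, n) = Add(Mul(-907, d), -1784) = Add(-1784, Mul(-907, d)))
Pow(Add(Function('G')(o, 1307), -3864777), Rational(1, 2)) = Pow(Add(Add(-1784, Mul(-907, 1395)), -3864777), Rational(1, 2)) = Pow(Add(Add(-1784, -1265265), -3864777), Rational(1, 2)) = Pow(Add(-1267049, -3864777), Rational(1, 2)) = Pow(-5131826, Rational(1, 2)) = Mul(I, Pow(5131826, Rational(1, 2)))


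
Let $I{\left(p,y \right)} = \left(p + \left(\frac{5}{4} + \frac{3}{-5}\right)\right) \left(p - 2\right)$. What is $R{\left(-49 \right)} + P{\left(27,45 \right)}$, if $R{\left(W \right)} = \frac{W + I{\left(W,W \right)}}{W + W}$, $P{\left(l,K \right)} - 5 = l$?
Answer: $\frac{14383}{1960} \approx 7.3383$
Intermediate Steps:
$P{\left(l,K \right)} = 5 + l$
$I{\left(p,y \right)} = \left(-2 + p\right) \left(\frac{13}{20} + p\right)$ ($I{\left(p,y \right)} = \left(p + \left(5 \cdot \frac{1}{4} + 3 \left(- \frac{1}{5}\right)\right)\right) \left(-2 + p\right) = \left(p + \left(\frac{5}{4} - \frac{3}{5}\right)\right) \left(-2 + p\right) = \left(p + \frac{13}{20}\right) \left(-2 + p\right) = \left(\frac{13}{20} + p\right) \left(-2 + p\right) = \left(-2 + p\right) \left(\frac{13}{20} + p\right)$)
$R{\left(W \right)} = \frac{- \frac{13}{10} + W^{2} - \frac{7 W}{20}}{2 W}$ ($R{\left(W \right)} = \frac{W - \left(\frac{13}{10} - W^{2} + \frac{27 W}{20}\right)}{W + W} = \frac{- \frac{13}{10} + W^{2} - \frac{7 W}{20}}{2 W}$)
$R{\left(-49 \right)} + P{\left(27,45 \right)} = \left(- \frac{7}{40} + \frac{1}{2} \left(-49\right) - \frac{13}{20 \left(-49\right)}\right) + \left(5 + 27\right) = \left(- \frac{7}{40} - \frac{49}{2} - - \frac{13}{980}\right) + 32 = \left(- \frac{7}{40} - \frac{49}{2} + \frac{13}{980}\right) + 32 = - \frac{48337}{1960} + 32 = \frac{14383}{1960}$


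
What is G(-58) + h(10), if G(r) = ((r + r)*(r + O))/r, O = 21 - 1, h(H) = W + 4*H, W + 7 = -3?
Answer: -46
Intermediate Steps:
W = -10 (W = -7 - 3 = -10)
h(H) = -10 + 4*H
O = 20
G(r) = 40 + 2*r (G(r) = ((r + r)*(r + 20))/r = ((2*r)*(20 + r))/r = (2*r*(20 + r))/r = 40 + 2*r)
G(-58) + h(10) = (40 + 2*(-58)) + (-10 + 4*10) = (40 - 116) + (-10 + 40) = -76 + 30 = -46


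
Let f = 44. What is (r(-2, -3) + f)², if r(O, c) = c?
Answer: 1681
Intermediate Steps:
(r(-2, -3) + f)² = (-3 + 44)² = 41² = 1681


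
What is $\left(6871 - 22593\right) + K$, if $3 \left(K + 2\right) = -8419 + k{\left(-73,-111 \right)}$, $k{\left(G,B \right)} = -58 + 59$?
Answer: $-18530$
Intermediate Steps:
$k{\left(G,B \right)} = 1$
$K = -2808$ ($K = -2 + \frac{-8419 + 1}{3} = -2 + \frac{1}{3} \left(-8418\right) = -2 - 2806 = -2808$)
$\left(6871 - 22593\right) + K = \left(6871 - 22593\right) - 2808 = -15722 - 2808 = -18530$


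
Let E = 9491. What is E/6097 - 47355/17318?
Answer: -17765471/15083978 ≈ -1.1778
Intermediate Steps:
E/6097 - 47355/17318 = 9491/6097 - 47355/17318 = 9491*(1/6097) - 47355*1/17318 = 9491/6097 - 6765/2474 = -17765471/15083978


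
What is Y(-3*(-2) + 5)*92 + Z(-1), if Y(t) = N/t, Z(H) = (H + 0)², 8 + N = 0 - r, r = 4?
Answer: -1093/11 ≈ -99.364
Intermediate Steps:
N = -12 (N = -8 + (0 - 1*4) = -8 + (0 - 4) = -8 - 4 = -12)
Z(H) = H²
Y(t) = -12/t
Y(-3*(-2) + 5)*92 + Z(-1) = -12/(-3*(-2) + 5)*92 + (-1)² = -12/(6 + 5)*92 + 1 = -12/11*92 + 1 = -1104/11 + 1 = -1093/11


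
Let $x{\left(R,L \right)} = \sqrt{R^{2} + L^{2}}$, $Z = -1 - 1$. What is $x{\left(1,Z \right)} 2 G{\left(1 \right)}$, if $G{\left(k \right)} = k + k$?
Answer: $4 \sqrt{5} \approx 8.9443$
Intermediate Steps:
$G{\left(k \right)} = 2 k$
$Z = -2$ ($Z = -1 - 1 = -2$)
$x{\left(R,L \right)} = \sqrt{L^{2} + R^{2}}$
$x{\left(1,Z \right)} 2 G{\left(1 \right)} = \sqrt{\left(-2\right)^{2} + 1^{2}} \cdot 2 \cdot 2 \cdot 1 = \sqrt{4 + 1} \cdot 2 \cdot 2 = \sqrt{5} \cdot 2 \cdot 2 = 2 \sqrt{5} \cdot 2 = 4 \sqrt{5}$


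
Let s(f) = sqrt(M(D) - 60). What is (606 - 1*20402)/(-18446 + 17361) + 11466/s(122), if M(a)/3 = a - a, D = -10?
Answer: 2828/155 - 1911*I*sqrt(15)/5 ≈ 18.245 - 1480.3*I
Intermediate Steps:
M(a) = 0 (M(a) = 3*(a - a) = 3*0 = 0)
s(f) = 2*I*sqrt(15) (s(f) = sqrt(0 - 60) = sqrt(-60) = 2*I*sqrt(15))
(606 - 1*20402)/(-18446 + 17361) + 11466/s(122) = (606 - 1*20402)/(-18446 + 17361) + 11466/((2*I*sqrt(15))) = (606 - 20402)/(-1085) + 11466*(-I*sqrt(15)/30) = -19796*(-1/1085) - 1911*I*sqrt(15)/5 = 2828/155 - 1911*I*sqrt(15)/5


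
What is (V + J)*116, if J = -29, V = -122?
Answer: -17516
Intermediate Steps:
(V + J)*116 = (-122 - 29)*116 = -151*116 = -17516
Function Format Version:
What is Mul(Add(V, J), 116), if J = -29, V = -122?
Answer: -17516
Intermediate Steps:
Mul(Add(V, J), 116) = Mul(Add(-122, -29), 116) = Mul(-151, 116) = -17516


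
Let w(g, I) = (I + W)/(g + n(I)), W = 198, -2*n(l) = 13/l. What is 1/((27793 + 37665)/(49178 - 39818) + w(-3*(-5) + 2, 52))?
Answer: 14040/306187 ≈ 0.045854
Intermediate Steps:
n(l) = -13/(2*l)
w(g, I) = (198 + I)/(g - 13/(2*I)) (w(g, I) = (I + 198)/(g - 13/(2*I)) = (198 + I)/(g - 13/(2*I)))
1/((27793 + 37665)/(49178 - 39818) + w(-3*(-5) + 2, 52)) = 1/((27793 + 37665)/(49178 - 39818) + 2*52*(198 + 52)/(-13 + 2*52*(-3*(-5) + 2))) = 1/(65458/9360 + 2*52*250/(-13 + 2*52*(15 + 2))) = 1/(65458*(1/9360) + 2*52*250/(-13 + 2*52*17)) = 1/(32729/4680 + 2*52*250/(-13 + 1768)) = 1/(32729/4680 + 2*52*250/1755) = 1/(32729/4680 + 2*52*(1/1755)*250) = 1/(32729/4680 + 400/27) = 1/(306187/14040) = 14040/306187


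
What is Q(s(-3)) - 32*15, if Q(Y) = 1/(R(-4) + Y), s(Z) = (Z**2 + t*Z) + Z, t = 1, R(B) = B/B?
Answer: -1919/4 ≈ -479.75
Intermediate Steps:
R(B) = 1
s(Z) = Z**2 + 2*Z (s(Z) = (Z**2 + 1*Z) + Z = (Z**2 + Z) + Z = (Z + Z**2) + Z = Z**2 + 2*Z)
Q(Y) = 1/(1 + Y)
Q(s(-3)) - 32*15 = 1/(1 - 3*(2 - 3)) - 32*15 = 1/(1 - 3*(-1)) - 480 = 1/(1 + 3) - 480 = 1/4 - 480 = -1919/4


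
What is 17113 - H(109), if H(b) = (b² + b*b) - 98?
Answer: -6551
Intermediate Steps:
H(b) = -98 + 2*b² (H(b) = (b² + b²) - 98 = 2*b² - 98 = -98 + 2*b²)
17113 - H(109) = 17113 - (-98 + 2*109²) = 17113 - (-98 + 2*11881) = 17113 - (-98 + 23762) = 17113 - 1*23664 = 17113 - 23664 = -6551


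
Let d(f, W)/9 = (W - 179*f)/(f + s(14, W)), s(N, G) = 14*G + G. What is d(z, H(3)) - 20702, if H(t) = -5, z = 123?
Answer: -198649/8 ≈ -24831.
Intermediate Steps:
s(N, G) = 15*G
d(f, W) = 9*(W - 179*f)/(f + 15*W) (d(f, W) = 9*((W - 179*f)/(f + 15*W)) = 9*(W - 179*f)/(f + 15*W))
d(z, H(3)) - 20702 = 9*(-5 - 179*123)/(123 + 15*(-5)) - 20702 = 9*(-5 - 22017)/(123 - 75) - 20702 = 9*(-22022)/48 - 20702 = 9*(1/48)*(-22022) - 20702 = -33033/8 - 20702 = -198649/8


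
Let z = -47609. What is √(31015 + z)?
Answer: I*√16594 ≈ 128.82*I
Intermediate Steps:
√(31015 + z) = √(31015 - 47609) = √(-16594) = I*√16594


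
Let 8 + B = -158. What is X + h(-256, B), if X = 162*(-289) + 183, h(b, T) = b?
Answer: -46891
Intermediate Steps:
B = -166 (B = -8 - 158 = -166)
X = -46635 (X = -46818 + 183 = -46635)
X + h(-256, B) = -46635 - 256 = -46891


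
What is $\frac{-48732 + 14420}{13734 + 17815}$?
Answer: $- \frac{34312}{31549} \approx -1.0876$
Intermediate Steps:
$\frac{-48732 + 14420}{13734 + 17815} = - \frac{34312}{31549}$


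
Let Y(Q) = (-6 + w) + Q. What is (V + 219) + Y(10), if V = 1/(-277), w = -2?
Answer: 61216/277 ≈ 221.00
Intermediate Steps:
Y(Q) = -8 + Q (Y(Q) = (-6 - 2) + Q = -8 + Q)
V = -1/277 ≈ -0.0036101
(V + 219) + Y(10) = (-1/277 + 219) + (-8 + 10) = 60662/277 + 2 = 61216/277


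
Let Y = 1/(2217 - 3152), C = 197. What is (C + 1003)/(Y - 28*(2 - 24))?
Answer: 1122000/575959 ≈ 1.9481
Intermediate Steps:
Y = -1/935 (Y = 1/(-935) = -1/935 ≈ -0.0010695)
(C + 1003)/(Y - 28*(2 - 24)) = (197 + 1003)/(-1/935 - 28*(2 - 24)) = 1200/(-1/935 - 28*(-22)) = 1200/(-1/935 + 616) = 1200/(575959/935) = 1200*(935/575959) = 1122000/575959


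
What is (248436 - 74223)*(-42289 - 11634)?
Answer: -9394087599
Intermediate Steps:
(248436 - 74223)*(-42289 - 11634) = 174213*(-53923) = -9394087599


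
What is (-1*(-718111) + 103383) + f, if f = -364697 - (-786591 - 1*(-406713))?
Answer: 836675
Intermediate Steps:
f = 15181 (f = -364697 - (-786591 + 406713) = -364697 - 1*(-379878) = -364697 + 379878 = 15181)
(-1*(-718111) + 103383) + f = (-1*(-718111) + 103383) + 15181 = (718111 + 103383) + 15181 = 821494 + 15181 = 836675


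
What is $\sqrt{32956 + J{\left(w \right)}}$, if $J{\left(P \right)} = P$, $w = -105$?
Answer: $19 \sqrt{91} \approx 181.25$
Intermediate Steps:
$\sqrt{32956 + J{\left(w \right)}} = \sqrt{32956 - 105} = \sqrt{32851} = 19 \sqrt{91}$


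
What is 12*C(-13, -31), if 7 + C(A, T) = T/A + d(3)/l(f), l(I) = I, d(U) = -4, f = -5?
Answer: -2976/65 ≈ -45.785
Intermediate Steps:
C(A, T) = -31/5 + T/A (C(A, T) = -7 + (T/A - 4/(-5)) = -7 + (T/A - 4*(-⅕)) = -7 + (T/A + ⅘) = -7 + (⅘ + T/A) = -31/5 + T/A)
12*C(-13, -31) = 12*(-31/5 - 31/(-13)) = 12*(-31/5 - 31*(-1/13)) = 12*(-31/5 + 31/13) = 12*(-248/65) = -2976/65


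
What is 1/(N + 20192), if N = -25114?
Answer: -1/4922 ≈ -0.00020317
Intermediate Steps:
1/(N + 20192) = 1/(-25114 + 20192) = 1/(-4922) = -1/4922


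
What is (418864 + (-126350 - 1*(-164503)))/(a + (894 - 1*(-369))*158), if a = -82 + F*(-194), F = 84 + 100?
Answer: 152339/54592 ≈ 2.7905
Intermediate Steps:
F = 184
a = -35778 (a = -82 + 184*(-194) = -82 - 35696 = -35778)
(418864 + (-126350 - 1*(-164503)))/(a + (894 - 1*(-369))*158) = (418864 + (-126350 - 1*(-164503)))/(-35778 + (894 - 1*(-369))*158) = (418864 + (-126350 + 164503))/(-35778 + (894 + 369)*158) = (418864 + 38153)/(-35778 + 1263*158) = 457017/(-35778 + 199554) = 457017/163776 = 457017*(1/163776) = 152339/54592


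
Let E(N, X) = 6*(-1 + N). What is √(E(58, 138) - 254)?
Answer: 2*√22 ≈ 9.3808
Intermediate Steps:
E(N, X) = -6 + 6*N
√(E(58, 138) - 254) = √((-6 + 6*58) - 254) = √((-6 + 348) - 254) = √(342 - 254) = √88 = 2*√22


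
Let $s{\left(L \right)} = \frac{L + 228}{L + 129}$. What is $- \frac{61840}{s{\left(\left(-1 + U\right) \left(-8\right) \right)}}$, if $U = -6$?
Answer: $- \frac{2860100}{71} \approx -40283.0$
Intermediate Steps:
$s{\left(L \right)} = \frac{228 + L}{129 + L}$
$- \frac{61840}{s{\left(\left(-1 + U\right) \left(-8\right) \right)}} = - \frac{61840}{\frac{1}{129 + \left(-1 - 6\right) \left(-8\right)} \left(228 + \left(-1 - 6\right) \left(-8\right)\right)} = - \frac{61840}{\frac{1}{129 - -56} \left(228 - -56\right)} = - \frac{61840}{\frac{1}{129 + 56} \left(228 + 56\right)} = - \frac{61840}{\frac{1}{185} \cdot 284} = - \frac{61840}{\frac{284}{185}} = \left(-61840\right) \frac{185}{284} = - \frac{2860100}{71}$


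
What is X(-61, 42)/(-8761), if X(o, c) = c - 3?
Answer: -39/8761 ≈ -0.0044515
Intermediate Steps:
X(o, c) = -3 + c
X(-61, 42)/(-8761) = (-3 + 42)/(-8761) = 39*(-1/8761) = -39/8761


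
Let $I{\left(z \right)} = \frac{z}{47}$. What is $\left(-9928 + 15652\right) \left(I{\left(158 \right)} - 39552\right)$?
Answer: $- \frac{10639691064}{47} \approx -2.2638 \cdot 10^{8}$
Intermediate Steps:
$I{\left(z \right)} = \frac{z}{47}$ ($I{\left(z \right)} = z \frac{1}{47} = \frac{z}{47}$)
$\left(-9928 + 15652\right) \left(I{\left(158 \right)} - 39552\right) = \left(-9928 + 15652\right) \left(\frac{1}{47} \cdot 158 - 39552\right) = 5724 \left(\frac{158}{47} - 39552\right) = 5724 \left(- \frac{1858786}{47}\right) = - \frac{10639691064}{47}$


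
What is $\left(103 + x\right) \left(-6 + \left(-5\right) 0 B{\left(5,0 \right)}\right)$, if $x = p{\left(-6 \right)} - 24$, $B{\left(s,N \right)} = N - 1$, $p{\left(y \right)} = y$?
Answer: $-438$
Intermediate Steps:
$B{\left(s,N \right)} = -1 + N$ ($B{\left(s,N \right)} = N - 1 = -1 + N$)
$x = -30$ ($x = -6 - 24 = -30$)
$\left(103 + x\right) \left(-6 + \left(-5\right) 0 B{\left(5,0 \right)}\right) = \left(103 - 30\right) \left(-6 + \left(-5\right) 0 \left(-1 + 0\right)\right) = 73 \left(-6 + 0 \left(-1\right)\right) = 73 \left(-6 + 0\right) = 73 \left(-6\right) = -438$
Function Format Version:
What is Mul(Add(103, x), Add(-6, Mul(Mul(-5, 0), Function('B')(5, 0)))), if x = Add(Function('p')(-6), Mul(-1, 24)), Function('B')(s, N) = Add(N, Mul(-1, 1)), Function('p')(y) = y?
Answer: -438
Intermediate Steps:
Function('B')(s, N) = Add(-1, N) (Function('B')(s, N) = Add(N, -1) = Add(-1, N))
x = -30 (x = Add(-6, Mul(-1, 24)) = Add(-6, -24) = -30)
Mul(Add(103, x), Add(-6, Mul(Mul(-5, 0), Function('B')(5, 0)))) = Mul(Add(103, -30), Add(-6, Mul(Mul(-5, 0), Add(-1, 0)))) = Mul(73, Add(-6, Mul(0, -1))) = Mul(73, Add(-6, 0)) = Mul(73, -6) = -438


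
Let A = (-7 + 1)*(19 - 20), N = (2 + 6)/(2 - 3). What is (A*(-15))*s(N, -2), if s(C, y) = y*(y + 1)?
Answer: -180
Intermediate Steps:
N = -8 (N = 8/(-1) = 8*(-1) = -8)
s(C, y) = y*(1 + y)
A = 6 (A = -6*(-1) = 6)
(A*(-15))*s(N, -2) = (6*(-15))*(-2*(1 - 2)) = -(-180)*(-1) = -90*2 = -180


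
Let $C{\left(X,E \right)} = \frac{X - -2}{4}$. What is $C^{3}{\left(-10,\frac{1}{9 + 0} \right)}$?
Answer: $-8$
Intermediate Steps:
$C{\left(X,E \right)} = \frac{1}{2} + \frac{X}{4}$ ($C{\left(X,E \right)} = \left(X + 2\right) \frac{1}{4} = \left(2 + X\right) \frac{1}{4} = \frac{1}{2} + \frac{X}{4}$)
$C^{3}{\left(-10,\frac{1}{9 + 0} \right)} = \left(\frac{1}{2} + \frac{1}{4} \left(-10\right)\right)^{3} = \left(\frac{1}{2} - \frac{5}{2}\right)^{3} = \left(-2\right)^{3} = -8$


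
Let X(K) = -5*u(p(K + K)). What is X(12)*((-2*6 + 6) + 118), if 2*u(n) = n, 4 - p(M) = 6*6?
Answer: 8960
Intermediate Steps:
p(M) = -32 (p(M) = 4 - 6*6 = 4 - 1*36 = 4 - 36 = -32)
u(n) = n/2
X(K) = 80 (X(K) = -5*(-32)/2 = -5*(-16) = 80)
X(12)*((-2*6 + 6) + 118) = 80*((-2*6 + 6) + 118) = 80*((-12 + 6) + 118) = 80*(-6 + 118) = 80*112 = 8960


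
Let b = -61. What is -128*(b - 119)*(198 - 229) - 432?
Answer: -714672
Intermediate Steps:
-128*(b - 119)*(198 - 229) - 432 = -128*(-61 - 119)*(198 - 229) - 432 = -(-23040)*(-31) - 432 = -128*5580 - 432 = -714240 - 432 = -714672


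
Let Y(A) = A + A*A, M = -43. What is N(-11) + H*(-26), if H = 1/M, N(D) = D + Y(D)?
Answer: 4283/43 ≈ 99.605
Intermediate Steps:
Y(A) = A + A**2
N(D) = D + D*(1 + D)
H = -1/43 (H = 1/(-43) = -1/43 ≈ -0.023256)
N(-11) + H*(-26) = -11*(2 - 11) - 1/43*(-26) = -11*(-9) + 26/43 = 99 + 26/43 = 4283/43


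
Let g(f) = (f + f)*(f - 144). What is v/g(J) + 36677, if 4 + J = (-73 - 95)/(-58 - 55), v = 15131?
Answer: 345096673755/9403808 ≈ 36698.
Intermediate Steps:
J = -284/113 (J = -4 + (-73 - 95)/(-58 - 55) = -4 - 168/(-113) = -4 - 168*(-1/113) = -4 + 168/113 = -284/113 ≈ -2.5133)
g(f) = 2*f*(-144 + f) (g(f) = (2*f)*(-144 + f) = 2*f*(-144 + f))
v/g(J) + 36677 = 15131/((2*(-284/113)*(-144 - 284/113))) + 36677 = 15131/((2*(-284/113)*(-16556/113))) + 36677 = 15131/(9403808/12769) + 36677 = 15131*(12769/9403808) + 36677 = 193207739/9403808 + 36677 = 345096673755/9403808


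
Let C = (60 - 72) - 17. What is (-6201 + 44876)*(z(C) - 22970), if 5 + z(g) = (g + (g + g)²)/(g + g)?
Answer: -1781563875/2 ≈ -8.9078e+8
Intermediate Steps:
C = -29 (C = -12 - 17 = -29)
z(g) = -5 + (g + 4*g²)/(2*g) (z(g) = -5 + (g + (g + g)²)/(g + g) = -5 + (g + (2*g)²)/((2*g)) = -5 + (g + 4*g²)*(1/(2*g)) = -5 + (g + 4*g²)/(2*g))
(-6201 + 44876)*(z(C) - 22970) = (-6201 + 44876)*((-9/2 + 2*(-29)) - 22970) = 38675*((-9/2 - 58) - 22970) = 38675*(-125/2 - 22970) = 38675*(-46065/2) = -1781563875/2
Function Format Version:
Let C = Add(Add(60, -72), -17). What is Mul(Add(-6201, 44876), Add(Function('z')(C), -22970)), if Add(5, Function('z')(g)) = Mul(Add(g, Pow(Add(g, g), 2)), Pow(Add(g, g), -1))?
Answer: Rational(-1781563875, 2) ≈ -8.9078e+8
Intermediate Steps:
C = -29 (C = Add(-12, -17) = -29)
Function('z')(g) = Add(-5, Mul(Rational(1, 2), Pow(g, -1), Add(g, Mul(4, Pow(g, 2))))) (Function('z')(g) = Add(-5, Mul(Add(g, Pow(Add(g, g), 2)), Pow(Add(g, g), -1))) = Add(-5, Mul(Add(g, Pow(Mul(2, g), 2)), Pow(Mul(2, g), -1))) = Add(-5, Mul(Add(g, Mul(4, Pow(g, 2))), Mul(Rational(1, 2), Pow(g, -1)))) = Add(-5, Mul(Rational(1, 2), Pow(g, -1), Add(g, Mul(4, Pow(g, 2))))))
Mul(Add(-6201, 44876), Add(Function('z')(C), -22970)) = Mul(Add(-6201, 44876), Add(Add(Rational(-9, 2), Mul(2, -29)), -22970)) = Mul(38675, Add(Add(Rational(-9, 2), -58), -22970)) = Mul(38675, Add(Rational(-125, 2), -22970)) = Mul(38675, Rational(-46065, 2)) = Rational(-1781563875, 2)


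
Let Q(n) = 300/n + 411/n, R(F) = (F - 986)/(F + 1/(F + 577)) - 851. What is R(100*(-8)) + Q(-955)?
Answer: -144733872326/170372955 ≈ -849.51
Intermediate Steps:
R(F) = -851 + (-986 + F)/(F + 1/(577 + F)) (R(F) = (-986 + F)/(F + 1/(577 + F)) - 851 = -851 + (-986 + F)/(F + 1/(577 + F)))
Q(n) = 711/n
R(100*(-8)) + Q(-955) = (-569773 - 49143600*(-8) - 850*(100*(-8))**2)/(1 + (100*(-8))**2 + 577*(100*(-8))) + 711/(-955) = (-569773 - 491436*(-800) - 850*(-800)**2)/(1 + (-800)**2 + 577*(-800)) + 711*(-1/955) = (-569773 + 393148800 - 850*640000)/(1 + 640000 - 461600) - 711/955 = (-569773 + 393148800 - 544000000)/178401 - 711/955 = (1/178401)*(-151420973) - 711/955 = -151420973/178401 - 711/955 = -144733872326/170372955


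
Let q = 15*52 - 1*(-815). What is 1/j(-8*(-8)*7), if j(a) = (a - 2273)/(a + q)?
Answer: -2043/1825 ≈ -1.1195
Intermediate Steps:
q = 1595 (q = 780 + 815 = 1595)
j(a) = (-2273 + a)/(1595 + a) (j(a) = (a - 2273)/(a + 1595) = (-2273 + a)/(1595 + a))
1/j(-8*(-8)*7) = 1/((-2273 - 8*(-8)*7)/(1595 - 8*(-8)*7)) = 1/((-2273 + 64*7)/(1595 + 64*7)) = 1/((-2273 + 448)/(1595 + 448)) = 1/(-1825/2043) = -2043/1825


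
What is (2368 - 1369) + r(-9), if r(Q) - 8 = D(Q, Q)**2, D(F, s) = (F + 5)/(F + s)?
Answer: 81571/81 ≈ 1007.0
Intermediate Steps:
D(F, s) = (5 + F)/(F + s)
r(Q) = 8 + (5 + Q)**2/(4*Q**2) (r(Q) = 8 + ((5 + Q)/(Q + Q))**2 = 8 + ((5 + Q)/((2*Q)))**2 = 8 + ((1/(2*Q))*(5 + Q))**2 = 8 + ((5 + Q)/(2*Q))**2 = 8 + (5 + Q)**2/(4*Q**2))
(2368 - 1369) + r(-9) = (2368 - 1369) + (8 + (1/4)*(5 - 9)**2/(-9)**2) = 999 + (8 + (1/4)*(1/81)*(-4)**2) = 999 + (8 + (1/4)*(1/81)*16) = 999 + (8 + 4/81) = 999 + 652/81 = 81571/81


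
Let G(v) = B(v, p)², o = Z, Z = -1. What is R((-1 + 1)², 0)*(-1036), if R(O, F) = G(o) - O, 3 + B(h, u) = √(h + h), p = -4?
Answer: -7252 + 6216*I*√2 ≈ -7252.0 + 8790.8*I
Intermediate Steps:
B(h, u) = -3 + √2*√h (B(h, u) = -3 + √(h + h) = -3 + √(2*h) = -3 + √2*√h)
o = -1
G(v) = (-3 + √2*√v)²
R(O, F) = (-3 + I*√2)² - O (R(O, F) = (-3 + √2*√(-1))² - O = (-3 + √2*I)² - O = (-3 + I*√2)² - O)
R((-1 + 1)², 0)*(-1036) = ((3 - I*√2)² - (-1 + 1)²)*(-1036) = ((3 - I*√2)² - 1*0²)*(-1036) = ((3 - I*√2)² - 1*0)*(-1036) = ((3 - I*√2)² + 0)*(-1036) = (3 - I*√2)²*(-1036) = -1036*(3 - I*√2)²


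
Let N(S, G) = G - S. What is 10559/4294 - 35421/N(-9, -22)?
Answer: 152235041/55822 ≈ 2727.2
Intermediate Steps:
10559/4294 - 35421/N(-9, -22) = 10559/4294 - 35421/(-22 - 1*(-9)) = 10559*(1/4294) - 35421/(-22 + 9) = 10559/4294 - 35421/(-13) = 10559/4294 - 35421*(-1/13) = 10559/4294 + 35421/13 = 152235041/55822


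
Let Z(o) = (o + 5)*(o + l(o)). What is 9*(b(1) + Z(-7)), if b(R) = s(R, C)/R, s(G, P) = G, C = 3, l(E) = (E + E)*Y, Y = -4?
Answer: -873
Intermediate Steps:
l(E) = -8*E (l(E) = (E + E)*(-4) = (2*E)*(-4) = -8*E)
b(R) = 1 (b(R) = R/R = 1)
Z(o) = -7*o*(5 + o) (Z(o) = (o + 5)*(o - 8*o) = (5 + o)*(-7*o) = -7*o*(5 + o))
9*(b(1) + Z(-7)) = 9*(1 + 7*(-7)*(-5 - 1*(-7))) = 9*(1 + 7*(-7)*(-5 + 7)) = 9*(1 + 7*(-7)*2) = 9*(1 - 98) = 9*(-97) = -873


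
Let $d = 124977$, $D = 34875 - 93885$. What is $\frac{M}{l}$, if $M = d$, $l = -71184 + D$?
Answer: $- \frac{41659}{43398} \approx -0.95993$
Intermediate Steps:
$D = -59010$
$l = -130194$ ($l = -71184 - 59010 = -130194$)
$M = 124977$
$\frac{M}{l} = \frac{124977}{-130194} = 124977 \left(- \frac{1}{130194}\right) = - \frac{41659}{43398}$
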